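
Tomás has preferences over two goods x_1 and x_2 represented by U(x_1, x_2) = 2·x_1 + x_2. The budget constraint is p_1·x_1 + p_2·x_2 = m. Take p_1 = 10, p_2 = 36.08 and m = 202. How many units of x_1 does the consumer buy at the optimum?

x_1* = 20.2

Linear utility — the consumer picks whichever good has higher MU/price: 2/10 = 0.2 vs 1/36.08 = 0.0277.
x_1 gives more utility per dollar, so spend all income on x_1: x_1* = m/p_1, x_2* = 0.
Numerically: x_1* = 20.2, x_2* = 0.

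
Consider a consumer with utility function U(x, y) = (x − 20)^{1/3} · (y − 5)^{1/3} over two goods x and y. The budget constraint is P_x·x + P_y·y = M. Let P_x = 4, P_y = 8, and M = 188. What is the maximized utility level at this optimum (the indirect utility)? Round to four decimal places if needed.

This is Cobb-Douglas in (x−20, y−5): tangency gives 1/3·P_y·(y−5) = 1/3·P_x·(x−20).
Substituting into the budget: x* = 20 + 0.5·(M − 20·P_x − 5·P_y)/P_x, and y* = 5 + 0.5·(…)/P_y.
Discretionary income = 188 − 20·4 − 5·8 = 68; x* = 20 + 0.5·68/4 = 28.5; y* = 5 + 0.5·68/8 = 9.25.
Utility at the optimum: U(28.5, 9.25) = 3.3057.

V = 3.3057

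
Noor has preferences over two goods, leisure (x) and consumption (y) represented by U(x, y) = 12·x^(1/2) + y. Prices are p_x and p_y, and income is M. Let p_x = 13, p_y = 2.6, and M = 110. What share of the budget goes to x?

share on x = 0.1702

Thus x* = (6·p_y/p_x)² — independent of M — with the rest of income spent on y.
Plugging in: x* = (6·2.6/13)² = 1.44, y* = 35.1077.
Expenditure on x: 13·1.44 = 18.72; share = 0.1702.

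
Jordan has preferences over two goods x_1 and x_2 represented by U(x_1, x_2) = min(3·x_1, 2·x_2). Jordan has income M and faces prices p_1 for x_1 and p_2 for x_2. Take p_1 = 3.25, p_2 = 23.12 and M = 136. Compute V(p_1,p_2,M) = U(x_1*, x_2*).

V = 10.7567

Leontief preferences: the optimum is at the kink where x_1/2 = x_2/3, i.e. x_2 = (3/2)·x_1.
Budget: p_1·x_1 + p_2·(3/2)·x_1 = M, so (2·p_1 + 3·p_2)·x_1 = 2·M.
Demand: x_1*(p_1,p_2,M) = 2·M/(2·p_1 + 3·p_2), x_2* = 3·M/(2·p_1 + 3·p_2).
Here 2·3.25 + 3·23.12 = 75.86, giving x_1* = 3.5856 and x_2* = 5.3783.
Utility at the optimum: U(3.5856, 5.3783) = 10.7567.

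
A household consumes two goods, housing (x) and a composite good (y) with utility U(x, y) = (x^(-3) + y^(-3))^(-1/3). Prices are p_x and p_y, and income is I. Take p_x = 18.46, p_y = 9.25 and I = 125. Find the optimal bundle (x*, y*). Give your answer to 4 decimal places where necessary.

x* = 4.2439, y* = 5.0441

MU_x ∝ x^(-4), MU_y ∝ y^(-4), so MRS = (y/x)^(4) = p_x/p_y.
Hence y/x = (p_x/p_y)^(1/(4)), i.e. raised to the 0.25 power.
With the ratio pinned down, the budget gives x* = I/(p_x + p_y·(y/x)) and y* = (y/x)·x*.
Numerically y/x = 1.188564, so x* = 125/(18.46 + 9.25·1.188564) = 4.2439 and y* = 1.188564·4.2439 = 5.0441.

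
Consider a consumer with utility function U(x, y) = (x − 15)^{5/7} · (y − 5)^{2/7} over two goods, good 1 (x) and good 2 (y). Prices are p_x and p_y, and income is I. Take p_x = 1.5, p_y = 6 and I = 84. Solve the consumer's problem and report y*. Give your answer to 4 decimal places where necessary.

MRS = (5/2)·(y−5)/(x−15). Tangency with p_x/p_y gives y−5 = (2/5)·(p_x/p_y)·(x−15).
Substituting into the budget: x* = 15 + 5/7·(I − 15·p_x − 5·p_y)/p_x, and y* = 5 + 2/7·(…)/p_y.
Discretionary income = 84 − 15·1.5 − 5·6 = 31.5; y* = 5 + 2/7·31.5/6 = 6.5.

y* = 6.5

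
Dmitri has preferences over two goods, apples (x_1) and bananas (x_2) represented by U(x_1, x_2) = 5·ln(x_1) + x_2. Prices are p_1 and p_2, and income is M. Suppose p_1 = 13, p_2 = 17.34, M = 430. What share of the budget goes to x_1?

MU_x_1 = 5/x_1, MU_x_2 = 1. Tangency: 5/x_1 = p_1/p_2.
So x_1*(p_1,p_2) = 5·p_2/p_1, independent of income; and x_2* = (M − 5·p_2)/p_2.
At the given prices: x_1* = 5·17.34/13 = 6.6692, and x_2* = 19.7982.
Expenditure on x_1: 13·6.6692 = 86.7; share = 0.2016.

share on x_1 = 0.2016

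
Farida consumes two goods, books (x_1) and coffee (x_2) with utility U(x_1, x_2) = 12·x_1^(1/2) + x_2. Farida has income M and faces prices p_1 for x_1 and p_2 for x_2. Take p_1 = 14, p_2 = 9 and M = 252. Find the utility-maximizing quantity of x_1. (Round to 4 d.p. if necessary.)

Thus x_1* = (6·p_2/p_1)² — independent of M — with the rest of income spent on x_2.
Plugging in: x_1* = (6·9/14)² = 14.8776.

x_1* = 14.8776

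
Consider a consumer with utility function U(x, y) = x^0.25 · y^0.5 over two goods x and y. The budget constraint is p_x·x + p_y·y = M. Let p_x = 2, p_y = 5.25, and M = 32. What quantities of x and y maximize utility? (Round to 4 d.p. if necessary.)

The MRS is (1/2)·y/x. Set MRS = p_x/p_y.
Rearranging, p_y·y = 2·p_x·x. Substituting into the budget gives p_x·x·(1 + 2) = M.
Demand: x*(p_x,p_y,M) = 1/3·M/p_x and y* = 2/3·M/p_y.
At p_x=2, p_y=5.25, M=32: x* = 1/3·32/2 = 5.3333, y* = 4.0635.

x* = 5.3333, y* = 4.0635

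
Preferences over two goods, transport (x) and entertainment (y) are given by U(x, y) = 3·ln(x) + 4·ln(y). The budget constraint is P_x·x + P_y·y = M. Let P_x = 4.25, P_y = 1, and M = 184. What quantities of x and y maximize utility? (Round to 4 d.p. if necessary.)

The MRS is (3/4)·y/x. Set MRS = P_x/P_y.
So 3·P_y·y = 4·P_x·x; combined with the budget, a share 3/7 of income goes to x.
Demand: x*(P_x,P_y,M) = 3/7·M/P_x and y* = 4/7·M/P_y.
At P_x=4.25, P_y=1, M=184: x* = 3/7·184/4.25 = 18.5546, y* = 105.1429.

x* = 18.5546, y* = 105.1429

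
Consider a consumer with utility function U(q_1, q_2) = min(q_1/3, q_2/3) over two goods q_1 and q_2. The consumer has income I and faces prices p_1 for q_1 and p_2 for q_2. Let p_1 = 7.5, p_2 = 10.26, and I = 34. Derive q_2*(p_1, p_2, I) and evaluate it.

q_2* = 1.9144

With perfect complements, no substitution: consume in ratio q_1:q_2 = 3:3.
Budget: p_1·q_1 + p_2·q_1 = I, so (3·p_1 + 3·p_2)·q_1 = 3·I.
Demand: q_1*(p_1,p_2,I) = 3·I/(3·p_1 + 3·p_2), q_2* = 3·I/(3·p_1 + 3·p_2).
Here 3·7.5 + 3·10.26 = 53.28, giving q_2* = 1.9144.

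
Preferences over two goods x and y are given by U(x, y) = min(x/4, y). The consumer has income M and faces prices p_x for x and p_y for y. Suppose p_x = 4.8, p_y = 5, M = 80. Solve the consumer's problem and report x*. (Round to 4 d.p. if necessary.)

x* = 13.2231

With perfect complements, no substitution: consume in ratio x:y = 4:1.
Budget: p_x·x + p_y·(1/4)·x = M, so (4·p_x + p_y)·x = 4·M.
Demand: x*(p_x,p_y,M) = 4·M/(4·p_x + p_y), y* = M/(4·p_x + p_y).
Here 4·4.8 + 5 = 24.2, giving x* = 13.2231.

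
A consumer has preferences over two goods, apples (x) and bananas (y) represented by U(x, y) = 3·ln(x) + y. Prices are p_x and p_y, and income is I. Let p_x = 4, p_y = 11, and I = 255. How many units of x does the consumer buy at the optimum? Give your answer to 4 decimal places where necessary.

x* = 8.25

Set MRS = p_x/p_y: (3/x)/1 = p_x/p_y.
So x*(p_x,p_y) = 3·p_y/p_x, independent of income; and y* = (I − 3·p_y)/p_y.
At the given prices: x* = 3·11/4 = 8.25.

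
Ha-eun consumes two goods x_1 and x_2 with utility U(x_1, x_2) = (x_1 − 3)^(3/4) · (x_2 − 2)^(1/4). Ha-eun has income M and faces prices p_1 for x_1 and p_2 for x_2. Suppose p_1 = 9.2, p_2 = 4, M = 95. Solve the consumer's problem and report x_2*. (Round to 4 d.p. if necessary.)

MRS = 3·(x_2−2)/(x_1−3). Tangency with p_1/p_2 gives x_2−2 = (1/3)·(p_1/p_2)·(x_1−3).
After buying the subsistence bundle (3, 2), a share 0.75 of the remaining income goes to x_1: x_1* = 3 + 0.75·(M − 3p_1 − 2p_2)/p_1.
Discretionary income = 95 − 3·9.2 − 2·4 = 59.4; x_2* = 2 + 0.25·59.4/4 = 5.7125.

x_2* = 5.7125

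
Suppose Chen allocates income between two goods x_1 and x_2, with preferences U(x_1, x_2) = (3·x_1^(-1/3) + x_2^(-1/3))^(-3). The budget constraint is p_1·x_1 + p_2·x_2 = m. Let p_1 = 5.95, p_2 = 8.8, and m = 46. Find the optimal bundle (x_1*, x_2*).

From the CES first-order condition, 3·(x_2/x_1)^(4/3) = p_1/p_2.
Hence x_2/x_1 = ((1/3)·p_1/p_2)^(1/(4/3)), i.e. raised to the 0.75 power.
With the ratio pinned down, the budget gives x_1* = m/(p_1 + p_2·(x_2/x_1)) and x_2* = (x_2/x_1)·x_1*.
Numerically x_2/x_1 = 0.327103, so x_1* = 46/(5.95 + 8.8·0.327103) = 5.2104 and x_2* = 0.327103·5.2104 = 1.7043.

x_1* = 5.2104, x_2* = 1.7043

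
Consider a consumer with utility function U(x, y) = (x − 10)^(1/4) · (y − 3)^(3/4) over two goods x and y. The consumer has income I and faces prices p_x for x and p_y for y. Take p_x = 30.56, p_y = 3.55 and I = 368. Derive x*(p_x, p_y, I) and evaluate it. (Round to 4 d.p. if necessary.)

x* = 10.4233

MRS = (1/3)·(y−3)/(x−10). Tangency with p_x/p_y gives y−3 = 3·(p_x/p_y)·(x−10).
Substituting into the budget: x* = 10 + 0.25·(I − 10·p_x − 3·p_y)/p_x, and y* = 3 + 0.75·(…)/p_y.
Discretionary income = 368 − 10·30.56 − 3·3.55 = 51.75; x* = 10 + 0.25·51.75/30.56 = 10.4233.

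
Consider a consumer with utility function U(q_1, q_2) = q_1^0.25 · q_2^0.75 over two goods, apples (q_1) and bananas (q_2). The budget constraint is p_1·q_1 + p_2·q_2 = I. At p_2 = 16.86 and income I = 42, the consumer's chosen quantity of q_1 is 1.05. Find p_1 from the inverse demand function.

MU_q_1/MU_q_2 = (0.25·q_2)/(0.75·q_1); tangency sets this equal to p_1/p_2.
So 0.25·p_2·q_2 = 0.75·p_1·q_1; combined with the budget, a share 0.25 of income goes to q_1.
Demand: q_1*(p_1,p_2,I) = 0.25·I/p_1 and q_2* = 0.75·I/p_2.
Set q_1* = 1.05 in the demand function and solve for p_1: p_1 = 10.

p_1 = 10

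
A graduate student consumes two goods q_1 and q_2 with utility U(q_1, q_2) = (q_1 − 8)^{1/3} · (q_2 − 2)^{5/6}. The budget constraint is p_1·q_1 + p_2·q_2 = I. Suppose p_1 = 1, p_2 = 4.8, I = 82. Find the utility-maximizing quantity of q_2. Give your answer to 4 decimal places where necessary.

q_2* = 11.5833

This is Cobb-Douglas in (q_1−8, q_2−2): tangency gives 1/3·p_2·(q_2−2) = 5/6·p_1·(q_1−8).
After buying the subsistence bundle (8, 2), a share 2/7 of the remaining income goes to q_1: q_1* = 8 + 2/7·(I − 8p_1 − 2p_2)/p_1.
Discretionary income = 82 − 8·1 − 2·4.8 = 64.4; q_2* = 2 + 5/7·64.4/4.8 = 11.5833.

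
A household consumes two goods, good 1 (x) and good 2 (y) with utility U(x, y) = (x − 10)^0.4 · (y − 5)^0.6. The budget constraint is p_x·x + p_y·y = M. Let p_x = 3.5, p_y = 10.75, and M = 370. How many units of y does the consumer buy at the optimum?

y* = 20.6977

This is Cobb-Douglas in (x−10, y−5): tangency gives 0.4·p_y·(y−5) = 0.6·p_x·(x−10).
Substituting into the budget: x* = 10 + 0.4·(M − 10·p_x − 5·p_y)/p_x, and y* = 5 + 0.6·(…)/p_y.
Discretionary income = 370 − 10·3.5 − 5·10.75 = 281.25; y* = 5 + 0.6·281.25/10.75 = 20.6977.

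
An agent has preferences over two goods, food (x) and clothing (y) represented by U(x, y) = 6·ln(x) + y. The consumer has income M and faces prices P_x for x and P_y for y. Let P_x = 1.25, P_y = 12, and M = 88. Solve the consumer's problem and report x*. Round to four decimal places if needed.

x* = 57.6

Set MRS = P_x/P_y: (6/x)/1 = P_x/P_y.
So x*(P_x,P_y) = 6·P_y/P_x, independent of income; and y* = (M − 6·P_y)/P_y.
At the given prices: x* = 6·12/1.25 = 57.6.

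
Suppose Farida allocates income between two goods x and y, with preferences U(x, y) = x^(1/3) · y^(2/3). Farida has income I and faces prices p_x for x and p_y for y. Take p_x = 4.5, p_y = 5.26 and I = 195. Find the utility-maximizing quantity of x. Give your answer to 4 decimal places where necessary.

The MRS is (1/2)·y/x. Set MRS = p_x/p_y.
So 1/3·p_y·y = 2/3·p_x·x; combined with the budget, a share 1/3 of income goes to x.
Demand: x*(p_x,p_y,I) = 1/3·I/p_x and y* = 2/3·I/p_y.
At p_x=4.5, p_y=5.26, I=195: x* = 1/3·195/4.5 = 14.4444.

x* = 14.4444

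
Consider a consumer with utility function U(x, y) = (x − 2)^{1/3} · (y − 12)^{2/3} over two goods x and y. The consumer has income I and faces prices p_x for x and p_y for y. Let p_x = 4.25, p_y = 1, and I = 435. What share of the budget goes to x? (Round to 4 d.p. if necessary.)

Let x' = x−2, y' = y−12. MRS = (1/2)·y'/x' = p_x/p_y.
After buying the subsistence bundle (2, 12), a share 1/3 of the remaining income goes to x: x* = 2 + 1/3·(I − 2p_x − 12p_y)/p_x.
Discretionary income = 435 − 2·4.25 − 12·1 = 414.5; x* = 2 + 1/3·414.5/4.25 = 34.5098; y* = 12 + 2/3·414.5/1 = 288.3333.
Expenditure on x: 4.25·34.5098 = 146.6667; share = 0.3372.

share on x = 0.3372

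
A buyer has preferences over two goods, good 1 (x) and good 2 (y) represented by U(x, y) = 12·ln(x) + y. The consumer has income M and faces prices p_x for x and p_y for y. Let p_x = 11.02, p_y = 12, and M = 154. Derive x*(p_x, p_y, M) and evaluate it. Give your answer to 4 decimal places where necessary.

So x*(p_x,p_y) = 12·p_y/p_x, independent of income; and y* = (M − 12·p_y)/p_y.
At the given prices: x* = 12·12/11.02 = 13.0672.

x* = 13.0672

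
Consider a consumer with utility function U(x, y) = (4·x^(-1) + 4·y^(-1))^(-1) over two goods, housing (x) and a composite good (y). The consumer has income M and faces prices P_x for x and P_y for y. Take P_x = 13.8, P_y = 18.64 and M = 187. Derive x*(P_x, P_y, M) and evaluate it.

MU_x ∝ 4·x^(-2), MU_y ∝ 4·y^(-2), so MRS = (y/x)^(2) = P_x/P_y.
Solve for the ratio: y/x = [P_x/P_y]^(0.5).
Substitute y = (y/x)·x into the budget: x* = M/(P_x + P_y·(y/x)).
Numerically y/x = 0.860432, so x* = 187/(13.8 + 18.64·0.860432) = 6.2671.

x* = 6.2671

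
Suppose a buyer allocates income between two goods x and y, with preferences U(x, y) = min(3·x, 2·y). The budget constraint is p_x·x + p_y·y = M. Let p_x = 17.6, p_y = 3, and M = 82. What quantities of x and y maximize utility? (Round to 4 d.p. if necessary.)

x* = 3.7104, y* = 5.5656

Demand: x*(p_x,p_y,M) = 2·M/(2·p_x + 3·p_y), y* = 3·M/(2·p_x + 3·p_y).
Here 2·17.6 + 3·3 = 44.2, giving x* = 3.7104 and y* = 5.5656.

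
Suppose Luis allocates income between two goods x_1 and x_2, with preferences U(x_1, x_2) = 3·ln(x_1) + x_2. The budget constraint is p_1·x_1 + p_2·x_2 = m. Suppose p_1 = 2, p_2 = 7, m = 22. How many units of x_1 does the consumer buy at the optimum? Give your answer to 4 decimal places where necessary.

Set MRS = p_1/p_2: (3/x_1)/1 = p_1/p_2.
So x_1*(p_1,p_2) = 3·p_2/p_1, independent of income; and x_2* = (m − 3·p_2)/p_2.
At the given prices: x_1* = 3·7/2 = 10.5.

x_1* = 10.5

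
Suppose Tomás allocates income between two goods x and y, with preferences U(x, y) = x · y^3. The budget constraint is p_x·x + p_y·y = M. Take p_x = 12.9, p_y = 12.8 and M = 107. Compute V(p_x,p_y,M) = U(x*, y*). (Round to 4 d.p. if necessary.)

Tangency: MRS = (1/3)·y/x = p_x/p_y.
Rearranging, p_y·y = 3·p_x·x. Substituting into the budget gives p_x·x·(1 + 3) = M.
Demand: x*(p_x,p_y,M) = 0.25·M/p_x and y* = 0.75·M/p_y.
At p_x=12.9, p_y=12.8, M=107: x* = 0.25·107/12.9 = 2.0736, y* = 6.2695.
Utility at the optimum: U(2.0736, 6.2695) = 511.0216.

V = 511.0216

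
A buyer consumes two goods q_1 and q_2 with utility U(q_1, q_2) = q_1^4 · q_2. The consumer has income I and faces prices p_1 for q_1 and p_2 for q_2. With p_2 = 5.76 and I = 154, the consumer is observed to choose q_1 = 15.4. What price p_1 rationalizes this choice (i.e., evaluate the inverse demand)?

p_1 = 8

MU_q_1/MU_q_2 = (4·q_2)/(q_1); tangency sets this equal to p_1/p_2.
Rearranging, p_2·q_2 = (1/4)·p_1·q_1. Substituting into the budget gives p_1·q_1·(1 + (1/4)) = I.
Demand: q_1*(p_1,p_2,I) = 0.8·I/p_1 and q_2* = 0.2·I/p_2.
Set q_1* = 15.4 in the demand function and solve for p_1: p_1 = 8.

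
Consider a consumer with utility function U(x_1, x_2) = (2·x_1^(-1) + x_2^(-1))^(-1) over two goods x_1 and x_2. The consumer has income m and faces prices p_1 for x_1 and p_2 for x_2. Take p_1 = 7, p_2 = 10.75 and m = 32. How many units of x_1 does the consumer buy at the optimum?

MU_x_1 ∝ 2·x_1^(-2), MU_x_2 ∝ x_2^(-2), so MRS = 2·(x_2/x_1)^(2) = p_1/p_2.
Hence x_2/x_1 = ((1/2)·p_1/p_2)^(1/(2)), i.e. raised to the 0.5 power.
With the ratio pinned down, the budget gives x_1* = m/(p_1 + p_2·(x_2/x_1)) and x_2* = (x_2/x_1)·x_1*.
Numerically x_2/x_1 = 0.570597, so x_1* = 32/(7 + 10.75·0.570597) = 2.4364.

x_1* = 2.4364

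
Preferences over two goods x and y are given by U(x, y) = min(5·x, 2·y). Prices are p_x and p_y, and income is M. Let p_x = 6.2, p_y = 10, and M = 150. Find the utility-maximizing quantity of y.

y* = 12.0192

Here 2·6.2 + 5·10 = 62.4, giving y* = 12.0192.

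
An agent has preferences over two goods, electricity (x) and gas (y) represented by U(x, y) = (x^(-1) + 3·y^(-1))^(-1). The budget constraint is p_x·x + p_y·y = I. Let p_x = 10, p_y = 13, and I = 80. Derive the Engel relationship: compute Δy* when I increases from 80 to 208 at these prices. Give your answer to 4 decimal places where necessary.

Δy* = 6.5363

MRS = MU_x/MU_y = (1/3)·(y/x)^(2). Set equal to p_x/p_y.
Hence y/x = (3·p_x/p_y)^(1/(2)), i.e. raised to the 0.5 power.
Substitute y = (y/x)·x into the budget: x* = I/(p_x + p_y·(y/x)).
Numerically y/x = 1.519109, so x* = 80/(10 + 13·1.519109) = 2.6892 and y* = 1.519109·2.6892 = 4.0852.
At I' = 208: y* = 10.6216. Change: 10.6216 − 4.0852 = 6.5363.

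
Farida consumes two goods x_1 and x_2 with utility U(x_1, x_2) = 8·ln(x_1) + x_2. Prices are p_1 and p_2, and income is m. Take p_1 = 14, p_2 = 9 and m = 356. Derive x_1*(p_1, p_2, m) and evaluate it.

MU_x_1 = 8/x_1, MU_x_2 = 1. Tangency: 8/x_1 = p_1/p_2.
So x_1*(p_1,p_2) = 8·p_2/p_1, independent of income; and x_2* = (m − 8·p_2)/p_2.
At the given prices: x_1* = 8·9/14 = 5.1429.

x_1* = 5.1429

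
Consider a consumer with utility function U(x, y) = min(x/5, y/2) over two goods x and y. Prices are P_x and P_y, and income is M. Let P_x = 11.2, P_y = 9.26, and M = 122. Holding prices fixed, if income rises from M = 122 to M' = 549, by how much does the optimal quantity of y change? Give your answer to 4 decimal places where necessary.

Leontief preferences: the optimum is at the kink where x/5 = y/2, i.e. y = (2/5)·x.
Budget: P_x·x + P_y·(2/5)·x = M, so (5·P_x + 2·P_y)·x = 5·M.
Demand: x*(P_x,P_y,M) = 5·M/(5·P_x + 2·P_y), y* = 2·M/(5·P_x + 2·P_y).
Here 5·11.2 + 2·9.26 = 74.52, giving y* = 3.2743.
At M' = 549: y* = 14.7343. Change: 14.7343 − 3.2743 = 11.46.

Δy* = 11.46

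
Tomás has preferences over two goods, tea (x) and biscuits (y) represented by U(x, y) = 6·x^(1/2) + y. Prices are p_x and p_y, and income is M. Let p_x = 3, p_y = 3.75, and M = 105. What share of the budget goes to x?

share on x = 0.4018

Utility is quasi-linear in y; the FOC for x is 3/√x = p_x/p_y.
Solve: √x = 3·p_y/p_x, so x*(p_x,p_y) = (3·p_y/p_x)², and y* = (M − p_x·x*)/p_y.
Plugging in: x* = (3·3.75/3)² = 14.0625, y* = 16.75.
Expenditure on x: 3·14.0625 = 42.1875; share = 0.4018.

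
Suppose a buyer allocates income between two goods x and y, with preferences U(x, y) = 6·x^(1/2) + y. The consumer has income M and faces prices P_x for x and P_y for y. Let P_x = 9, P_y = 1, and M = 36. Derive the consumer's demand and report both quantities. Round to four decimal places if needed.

x* = 0.1111, y* = 35

MU_x = 3/√x, MU_y = 1. Tangency: 3/√x = P_x/P_y.
Solve: √x = 3·P_y/P_x, so x*(P_x,P_y) = (3·P_y/P_x)², and y* = (M − P_x·x*)/P_y.
Plugging in: x* = (3·1/9)² = 0.1111, y* = 35.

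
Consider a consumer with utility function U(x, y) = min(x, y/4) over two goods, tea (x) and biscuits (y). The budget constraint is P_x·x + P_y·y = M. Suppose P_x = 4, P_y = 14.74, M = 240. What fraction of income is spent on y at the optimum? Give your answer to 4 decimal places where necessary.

share on y = 0.9365

With perfect complements, no substitution: consume in ratio x:y = 1:4.
Budget: P_x·x + P_y·4·x = M, so (P_x + 4·P_y)·x = M.
Demand: x*(P_x,P_y,M) = M/(P_x + 4·P_y), y* = 4·M/(P_x + 4·P_y).
Here 4 + 4·14.74 = 62.96, giving x* = 3.8119 and y* = 15.2478.
Expenditure on y: 14.74·15.2478 = 224.7522; share = 0.9365.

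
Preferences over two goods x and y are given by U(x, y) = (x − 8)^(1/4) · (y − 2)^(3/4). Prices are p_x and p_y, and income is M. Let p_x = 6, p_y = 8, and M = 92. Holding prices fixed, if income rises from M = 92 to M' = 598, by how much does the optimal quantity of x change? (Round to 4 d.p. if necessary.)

Δx* = 21.0833

This is Cobb-Douglas in (x−8, y−2): tangency gives 0.25·p_y·(y−2) = 0.75·p_x·(x−8).
Substituting into the budget: x* = 8 + 0.25·(M − 8·p_x − 2·p_y)/p_x, and y* = 2 + 0.75·(…)/p_y.
Discretionary income = 92 − 8·6 − 2·8 = 28; x* = 8 + 0.25·28/6 = 9.1667.
At M' = 598: x* = 30.25. Change: 30.25 − 9.1667 = 21.0833.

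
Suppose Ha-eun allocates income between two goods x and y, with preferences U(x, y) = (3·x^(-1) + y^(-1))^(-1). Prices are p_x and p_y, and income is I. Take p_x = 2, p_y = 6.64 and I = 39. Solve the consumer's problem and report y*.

y* = 3.0111

MRS = MU_x/MU_y = 3·(y/x)^(2). Set equal to p_x/p_y.
Hence y/x = ((1/3)·p_x/p_y)^(1/(2)), i.e. raised to the 0.5 power.
With the ratio pinned down, the budget gives x* = I/(p_x + p_y·(y/x)) and y* = (y/x)·x*.
Numerically y/x = 0.316862, so x* = 39/(2 + 6.64·0.316862) = 9.503 and y* = 0.316862·9.503 = 3.0111.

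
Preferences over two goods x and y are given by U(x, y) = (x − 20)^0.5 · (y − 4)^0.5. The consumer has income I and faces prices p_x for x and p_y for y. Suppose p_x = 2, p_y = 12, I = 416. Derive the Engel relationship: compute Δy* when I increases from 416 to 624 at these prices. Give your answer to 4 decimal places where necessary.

Let x' = x−20, y' = y−4. MRS = y'/x' = p_x/p_y.
After buying the subsistence bundle (20, 4), a share 0.5 of the remaining income goes to x: x* = 20 + 0.5·(I − 20p_x − 4p_y)/p_x.
Discretionary income = 416 − 20·2 − 4·12 = 328; y* = 4 + 0.5·328/12 = 17.6667.
At I' = 624: y* = 26.3333. Change: 26.3333 − 17.6667 = 8.6667.

Δy* = 8.6667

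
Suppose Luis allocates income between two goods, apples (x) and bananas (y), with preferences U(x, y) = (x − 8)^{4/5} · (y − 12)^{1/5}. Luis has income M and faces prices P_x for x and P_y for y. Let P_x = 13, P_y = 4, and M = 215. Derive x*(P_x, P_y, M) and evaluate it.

x* = 11.8769

Let x' = x−8, y' = y−12. MRS = 4·y'/x' = P_x/P_y.
Substituting into the budget: x* = 8 + 0.8·(M − 8·P_x − 12·P_y)/P_x, and y* = 12 + 0.2·(…)/P_y.
Discretionary income = 215 − 8·13 − 12·4 = 63; x* = 8 + 0.8·63/13 = 11.8769.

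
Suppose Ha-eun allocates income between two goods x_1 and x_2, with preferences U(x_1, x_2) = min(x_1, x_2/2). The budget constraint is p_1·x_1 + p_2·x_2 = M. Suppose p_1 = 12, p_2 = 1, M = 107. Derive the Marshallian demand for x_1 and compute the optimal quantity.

x_1* = 7.6429

With perfect complements, no substitution: consume in ratio x_1:x_2 = 1:2.
Budget: p_1·x_1 + p_2·2·x_1 = M, so (p_1 + 2·p_2)·x_1 = M.
Demand: x_1*(p_1,p_2,M) = M/(p_1 + 2·p_2), x_2* = 2·M/(p_1 + 2·p_2).
Here 12 + 2·1 = 14, giving x_1* = 7.6429.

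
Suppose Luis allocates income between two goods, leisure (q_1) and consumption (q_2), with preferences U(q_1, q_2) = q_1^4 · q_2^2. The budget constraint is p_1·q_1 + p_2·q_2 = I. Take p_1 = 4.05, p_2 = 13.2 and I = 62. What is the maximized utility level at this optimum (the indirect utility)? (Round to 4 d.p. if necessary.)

At p_1=4.05, p_2=13.2, I=62: q_1* = 2/3·62/4.05 = 10.2058, q_2* = 1.5657.
Utility at the optimum: U(10.2058, 1.5657) = 26593.4472.

V = 26593.4472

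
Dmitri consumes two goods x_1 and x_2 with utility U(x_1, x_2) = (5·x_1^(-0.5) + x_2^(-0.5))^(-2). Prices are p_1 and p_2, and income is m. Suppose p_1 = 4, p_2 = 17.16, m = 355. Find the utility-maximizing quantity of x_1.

From the CES first-order condition, 5·(x_2/x_1)^(1.5) = p_1/p_2.
Solve for the ratio: x_2/x_1 = [(1/5)·p_1/p_2]^(2/3).
Substitute x_2 = (x_2/x_1)·x_1 into the budget: x_1* = m/(p_1 + p_2·(x_2/x_1)).
Numerically x_2/x_1 = 0.129533, so x_1* = 355/(4 + 17.16·0.129533) = 57.0483.

x_1* = 57.0483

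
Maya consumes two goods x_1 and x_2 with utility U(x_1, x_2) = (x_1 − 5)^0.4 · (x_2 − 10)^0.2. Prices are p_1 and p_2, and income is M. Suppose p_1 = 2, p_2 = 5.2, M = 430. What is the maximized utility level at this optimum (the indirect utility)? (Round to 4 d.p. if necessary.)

MRS = 2·(x_2−10)/(x_1−5). Tangency with p_1/p_2 gives x_2−10 = (1/2)·(p_1/p_2)·(x_1−5).
After buying the subsistence bundle (5, 10), a share 2/3 of the remaining income goes to x_1: x_1* = 5 + 2/3·(M − 5p_1 − 10p_2)/p_1.
Discretionary income = 430 − 5·2 − 10·5.2 = 368; x_1* = 5 + 2/3·368/2 = 127.6667; x_2* = 10 + 1/3·368/5.2 = 33.5897.
Utility at the optimum: U(127.6667, 33.5897) = 12.8835.

V = 12.8835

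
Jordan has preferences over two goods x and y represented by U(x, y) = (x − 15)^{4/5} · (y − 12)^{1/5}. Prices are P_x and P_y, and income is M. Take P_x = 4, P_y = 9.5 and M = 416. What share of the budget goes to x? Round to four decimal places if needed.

MRS = 4·(y−12)/(x−15). Tangency with P_x/P_y gives y−12 = (1/4)·(P_x/P_y)·(x−15).
After buying the subsistence bundle (15, 12), a share 0.8 of the remaining income goes to x: x* = 15 + 0.8·(M − 15P_x − 12P_y)/P_x.
Discretionary income = 416 − 15·4 − 12·9.5 = 242; x* = 15 + 0.8·242/4 = 63.4; y* = 12 + 0.2·242/9.5 = 17.0947.
Expenditure on x: 4·63.4 = 253.6; share = 0.6096.

share on x = 0.6096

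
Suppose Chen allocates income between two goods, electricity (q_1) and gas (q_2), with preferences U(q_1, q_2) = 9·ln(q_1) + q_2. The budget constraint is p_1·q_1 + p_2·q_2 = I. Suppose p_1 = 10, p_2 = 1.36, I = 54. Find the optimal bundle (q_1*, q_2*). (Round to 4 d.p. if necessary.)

At the given prices: q_1* = 9·1.36/10 = 1.224, and q_2* = 30.7059.

q_1* = 1.224, q_2* = 30.7059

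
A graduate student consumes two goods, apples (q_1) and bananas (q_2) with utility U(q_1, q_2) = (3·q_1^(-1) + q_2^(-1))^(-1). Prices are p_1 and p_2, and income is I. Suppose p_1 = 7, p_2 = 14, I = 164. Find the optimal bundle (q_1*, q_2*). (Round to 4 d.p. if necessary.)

q_1* = 12.8977, q_2* = 5.2655

From the CES first-order condition, 3·(q_2/q_1)^(2) = p_1/p_2.
Solve for the ratio: q_2/q_1 = [(1/3)·p_1/p_2]^(0.5).
Substitute q_2 = (q_2/q_1)·q_1 into the budget: q_1* = I/(p_1 + p_2·(q_2/q_1)).
Numerically q_2/q_1 = 0.408248, so q_1* = 164/(7 + 14·0.408248) = 12.8977 and q_2* = 0.408248·12.8977 = 5.2655.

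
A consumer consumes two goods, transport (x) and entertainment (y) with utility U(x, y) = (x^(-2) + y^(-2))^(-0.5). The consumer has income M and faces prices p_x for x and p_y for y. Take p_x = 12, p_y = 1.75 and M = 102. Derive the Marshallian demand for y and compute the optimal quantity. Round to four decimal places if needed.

y* = 12.6451

Numerically y/x = 1.899829, so x* = 102/(12 + 1.75·1.899829) = 6.6559 and y* = 1.899829·6.6559 = 12.6451.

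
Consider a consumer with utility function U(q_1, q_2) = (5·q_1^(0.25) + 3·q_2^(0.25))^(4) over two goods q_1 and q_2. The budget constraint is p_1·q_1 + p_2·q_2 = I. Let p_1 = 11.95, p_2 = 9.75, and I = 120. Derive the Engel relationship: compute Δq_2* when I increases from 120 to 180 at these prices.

MRS = MU_q_1/MU_q_2 = (5/3)·(q_2/q_1)^(0.75). Set equal to p_1/p_2.
Solve for the ratio: q_2/q_1 = [(3/5)·p_1/p_2]^(4/3).
With the ratio pinned down, the budget gives q_1* = I/(p_1 + p_2·(q_2/q_1)) and q_2* = (q_2/q_1)·q_1*.
Numerically q_2/q_1 = 0.663773, so q_1* = 120/(11.95 + 9.75·0.663773) = 6.514 and q_2* = 0.663773·6.514 = 4.3238.
At I' = 180: q_2* = 6.4858. Change: 6.4858 − 4.3238 = 2.1619.

Δq_2* = 2.1619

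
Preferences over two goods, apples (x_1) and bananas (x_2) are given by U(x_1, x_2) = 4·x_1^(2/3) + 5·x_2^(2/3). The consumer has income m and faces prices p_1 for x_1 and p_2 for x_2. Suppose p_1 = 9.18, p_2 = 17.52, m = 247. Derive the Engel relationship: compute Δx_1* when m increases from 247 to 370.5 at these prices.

Δx_1* = 8.7573

From the CES first-order condition, (4/5)·(x_2/x_1)^(1/3) = p_1/p_2.
Solve for the ratio: x_2/x_1 = [(5/4)·p_1/p_2]^(3).
Substitute x_2 = (x_2/x_1)·x_1 into the budget: x_1* = m/(p_1 + p_2·(x_2/x_1)).
Numerically x_2/x_1 = 0.280967, so x_1* = 247/(9.18 + 17.52·0.280967) = 17.5146.
At m' = 370.5: x_1* = 26.2718. Change: 26.2718 − 17.5146 = 8.7573.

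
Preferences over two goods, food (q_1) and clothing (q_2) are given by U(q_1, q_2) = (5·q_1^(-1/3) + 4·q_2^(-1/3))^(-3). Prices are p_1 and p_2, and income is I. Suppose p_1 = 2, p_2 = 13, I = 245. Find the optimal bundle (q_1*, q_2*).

MU_q_1 ∝ 5·q_1^(-4/3), MU_q_2 ∝ 4·q_2^(-4/3), so MRS = (5/4)·(q_2/q_1)^(4/3) = p_1/p_2.
Solve for the ratio: q_2/q_1 = [(4/5)·p_1/p_2]^(0.75).
Substitute q_2 = (q_2/q_1)·q_1 into the budget: q_1* = I/(p_1 + p_2·(q_2/q_1)).
Numerically q_2/q_1 = 0.207794, so q_1* = 245/(2 + 13·0.207794) = 52.113 and q_2* = 0.207794·52.113 = 10.8288.

q_1* = 52.113, q_2* = 10.8288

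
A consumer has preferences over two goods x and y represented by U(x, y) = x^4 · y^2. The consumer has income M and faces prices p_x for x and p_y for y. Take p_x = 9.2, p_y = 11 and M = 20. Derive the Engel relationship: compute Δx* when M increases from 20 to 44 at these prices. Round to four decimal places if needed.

Δx* = 1.7391

Tangency: MRS = 2·y/x = p_x/p_y.
Rearranging, p_y·y = (1/2)·p_x·x. Substituting into the budget gives p_x·x·(1 + (1/2)) = M.
Demand: x*(p_x,p_y,M) = 2/3·M/p_x and y* = 1/3·M/p_y.
At p_x=9.2, p_y=11, M=20: x* = 2/3·20/9.2 = 1.4493.
At M' = 44: x* = 3.1884. Change: 3.1884 − 1.4493 = 1.7391.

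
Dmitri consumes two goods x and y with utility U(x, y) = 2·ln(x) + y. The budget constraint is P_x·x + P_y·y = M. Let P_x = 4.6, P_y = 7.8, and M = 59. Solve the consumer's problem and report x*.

Set MRS = P_x/P_y: (2/x)/1 = P_x/P_y.
So x*(P_x,P_y) = 2·P_y/P_x, independent of income; and y* = (M − 2·P_y)/P_y.
At the given prices: x* = 2·7.8/4.6 = 3.3913.

x* = 3.3913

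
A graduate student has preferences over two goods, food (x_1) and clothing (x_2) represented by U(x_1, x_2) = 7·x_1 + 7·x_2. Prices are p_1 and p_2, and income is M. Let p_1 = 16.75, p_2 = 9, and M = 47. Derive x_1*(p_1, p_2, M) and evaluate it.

Perfect substitutes: compare marginal utility per dollar. 7/p_1 vs 7/p_2 → 0.4179 vs 0.7778.
x_2 gives more utility per dollar, so spend all income on x_2: x_2* = M/p_2, x_1* = 0.
Numerically: x_1* = 0, x_2* = 5.2222.

x_1* = 0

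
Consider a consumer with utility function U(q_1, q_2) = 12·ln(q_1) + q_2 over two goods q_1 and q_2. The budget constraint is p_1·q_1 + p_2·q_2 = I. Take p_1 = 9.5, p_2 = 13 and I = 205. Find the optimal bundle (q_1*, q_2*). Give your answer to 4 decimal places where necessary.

MU_q_1 = 12/q_1, MU_q_2 = 1. Tangency: 12/q_1 = p_1/p_2.
So q_1*(p_1,p_2) = 12·p_2/p_1, independent of income; and q_2* = (I − 12·p_2)/p_2.
At the given prices: q_1* = 12·13/9.5 = 16.4211, and q_2* = 3.7692.

q_1* = 16.4211, q_2* = 3.7692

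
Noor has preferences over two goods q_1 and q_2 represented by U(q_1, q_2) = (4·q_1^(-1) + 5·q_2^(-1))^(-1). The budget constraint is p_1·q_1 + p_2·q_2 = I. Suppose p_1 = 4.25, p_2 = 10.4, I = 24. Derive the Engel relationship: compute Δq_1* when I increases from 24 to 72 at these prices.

MU_q_1 ∝ 4·q_1^(-2), MU_q_2 ∝ 5·q_2^(-2), so MRS = (4/5)·(q_2/q_1)^(2) = p_1/p_2.
Hence q_2/q_1 = ((5/4)·p_1/p_2)^(1/(2)), i.e. raised to the 0.5 power.
Substitute q_2 = (q_2/q_1)·q_1 into the budget: q_1* = I/(p_1 + p_2·(q_2/q_1)).
Numerically q_2/q_1 = 0.714715, so q_1* = 24/(4.25 + 10.4·0.714715) = 2.0543.
At I' = 72: q_1* = 6.1628. Change: 6.1628 − 2.0543 = 4.1085.

Δq_1* = 4.1085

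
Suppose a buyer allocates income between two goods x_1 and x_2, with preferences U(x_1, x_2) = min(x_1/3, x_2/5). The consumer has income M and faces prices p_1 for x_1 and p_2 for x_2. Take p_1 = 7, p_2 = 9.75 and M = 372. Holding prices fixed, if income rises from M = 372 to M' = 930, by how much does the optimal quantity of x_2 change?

Leontief preferences: the optimum is at the kink where x_1/3 = x_2/5, i.e. x_2 = (5/3)·x_1.
Budget: p_1·x_1 + p_2·(5/3)·x_1 = M, so (3·p_1 + 5·p_2)·x_1 = 3·M.
Demand: x_1*(p_1,p_2,M) = 3·M/(3·p_1 + 5·p_2), x_2* = 5·M/(3·p_1 + 5·p_2).
Here 3·7 + 5·9.75 = 69.75, giving x_2* = 26.6667.
At M' = 930: x_2* = 66.6667. Change: 66.6667 − 26.6667 = 40.

Δx_2* = 40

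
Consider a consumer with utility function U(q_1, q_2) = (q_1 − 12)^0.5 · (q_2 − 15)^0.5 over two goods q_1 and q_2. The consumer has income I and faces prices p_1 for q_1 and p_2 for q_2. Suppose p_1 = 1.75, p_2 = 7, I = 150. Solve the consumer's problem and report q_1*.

Let q_1' = q_1−12, q_2' = q_2−15. MRS = q_2'/q_1' = p_1/p_2.
Substituting into the budget: q_1* = 12 + 0.5·(I − 12·p_1 − 15·p_2)/p_1, and q_2* = 15 + 0.5·(…)/p_2.
Discretionary income = 150 − 12·1.75 − 15·7 = 24; q_1* = 12 + 0.5·24/1.75 = 18.8571.

q_1* = 18.8571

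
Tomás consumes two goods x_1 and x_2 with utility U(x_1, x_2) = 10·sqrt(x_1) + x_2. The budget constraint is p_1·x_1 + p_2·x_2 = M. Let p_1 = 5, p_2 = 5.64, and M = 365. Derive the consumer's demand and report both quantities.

Utility is quasi-linear in x_2; the FOC for x_1 is 5/√x_1 = p_1/p_2.
Thus x_1* = (5·p_2/p_1)² — independent of M — with the rest of income spent on x_2.
Plugging in: x_1* = (5·5.64/5)² = 31.8096, x_2* = 36.5163.

x_1* = 31.8096, x_2* = 36.5163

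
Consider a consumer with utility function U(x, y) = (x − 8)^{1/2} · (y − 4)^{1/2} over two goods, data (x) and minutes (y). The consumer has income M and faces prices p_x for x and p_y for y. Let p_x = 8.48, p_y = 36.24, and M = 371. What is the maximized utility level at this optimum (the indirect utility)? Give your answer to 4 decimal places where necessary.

Let x' = x−8, y' = y−4. MRS = y'/x' = p_x/p_y.
Substituting into the budget: x* = 8 + 0.5·(M − 8·p_x − 4·p_y)/p_x, and y* = 4 + 0.5·(…)/p_y.
Discretionary income = 371 − 8·8.48 − 4·36.24 = 158.2; x* = 8 + 0.5·158.2/8.48 = 17.3278; y* = 4 + 0.5·158.2/36.24 = 6.1827.
Utility at the optimum: U(17.3278, 6.1827) = 4.5122.

V = 4.5122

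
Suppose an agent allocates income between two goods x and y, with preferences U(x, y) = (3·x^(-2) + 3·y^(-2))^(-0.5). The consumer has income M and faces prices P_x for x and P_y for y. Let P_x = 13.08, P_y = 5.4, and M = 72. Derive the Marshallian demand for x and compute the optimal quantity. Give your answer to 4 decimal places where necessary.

MRS = MU_x/MU_y = (y/x)^(3). Set equal to P_x/P_y.
Hence y/x = (P_x/P_y)^(1/(3)), i.e. raised to the 1/3 power.
With the ratio pinned down, the budget gives x* = M/(P_x + P_y·(y/x)) and y* = (y/x)·x*.
Numerically y/x = 1.342986, so x* = 72/(13.08 + 5.4·1.342986) = 3.5412.

x* = 3.5412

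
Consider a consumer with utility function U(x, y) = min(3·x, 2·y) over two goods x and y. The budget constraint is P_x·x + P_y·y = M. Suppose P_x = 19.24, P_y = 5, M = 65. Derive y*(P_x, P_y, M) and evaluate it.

y* = 3.6462

With perfect complements, no substitution: consume in ratio x:y = 2:3.
Budget: P_x·x + P_y·(3/2)·x = M, so (2·P_x + 3·P_y)·x = 2·M.
Demand: x*(P_x,P_y,M) = 2·M/(2·P_x + 3·P_y), y* = 3·M/(2·P_x + 3·P_y).
Here 2·19.24 + 3·5 = 53.48, giving y* = 3.6462.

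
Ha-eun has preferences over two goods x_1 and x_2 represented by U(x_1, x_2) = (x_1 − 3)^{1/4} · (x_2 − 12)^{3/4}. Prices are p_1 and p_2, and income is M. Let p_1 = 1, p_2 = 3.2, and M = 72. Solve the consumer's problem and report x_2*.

Let x_1' = x_1−3, x_2' = x_2−12. MRS = (1/3)·x_2'/x_1' = p_1/p_2.
Substituting into the budget: x_1* = 3 + 0.25·(M − 3·p_1 − 12·p_2)/p_1, and x_2* = 12 + 0.75·(…)/p_2.
Discretionary income = 72 − 3·1 − 12·3.2 = 30.6; x_2* = 12 + 0.75·30.6/3.2 = 19.1719.

x_2* = 19.1719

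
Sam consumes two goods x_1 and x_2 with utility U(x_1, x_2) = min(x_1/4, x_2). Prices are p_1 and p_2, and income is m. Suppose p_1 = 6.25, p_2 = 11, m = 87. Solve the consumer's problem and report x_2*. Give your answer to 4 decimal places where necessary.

x_2* = 2.4167

Leontief preferences: the optimum is at the kink where x_1/4 = x_2/1, i.e. x_2 = (1/4)·x_1.
Budget: p_1·x_1 + p_2·(1/4)·x_1 = m, so (4·p_1 + p_2)·x_1 = 4·m.
Demand: x_1*(p_1,p_2,m) = 4·m/(4·p_1 + p_2), x_2* = m/(4·p_1 + p_2).
Here 4·6.25 + 11 = 36, giving x_2* = 2.4167.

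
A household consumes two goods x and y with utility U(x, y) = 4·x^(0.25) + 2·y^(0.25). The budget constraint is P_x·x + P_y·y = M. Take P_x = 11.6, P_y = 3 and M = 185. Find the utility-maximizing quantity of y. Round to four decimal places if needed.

y* = 23.6684

From the CES first-order condition, 2·(y/x)^(0.75) = P_x/P_y.
Hence y/x = ((1/2)·P_x/P_y)^(1/(0.75)), i.e. raised to the 4/3 power.
Substitute y = (y/x)·x into the budget: x* = M/(P_x + P_y·(y/x)).
Numerically y/x = 2.408476, so x* = 185/(11.6 + 3·2.408476) = 9.8271 and y* = 2.408476·9.8271 = 23.6684.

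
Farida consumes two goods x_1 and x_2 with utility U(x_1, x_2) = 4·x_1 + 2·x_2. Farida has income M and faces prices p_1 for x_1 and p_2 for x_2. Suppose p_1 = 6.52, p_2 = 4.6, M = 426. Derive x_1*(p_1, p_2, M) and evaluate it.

Numerically: x_1* = 65.3374, x_2* = 0.

x_1* = 65.3374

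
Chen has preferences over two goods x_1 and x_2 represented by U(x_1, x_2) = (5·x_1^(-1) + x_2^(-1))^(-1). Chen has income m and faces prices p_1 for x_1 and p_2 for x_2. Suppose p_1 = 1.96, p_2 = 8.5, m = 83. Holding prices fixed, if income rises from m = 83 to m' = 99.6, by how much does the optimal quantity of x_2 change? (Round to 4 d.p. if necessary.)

From the CES first-order condition, 5·(x_2/x_1)^(2) = p_1/p_2.
Solve for the ratio: x_2/x_1 = [(1/5)·p_1/p_2]^(0.5).
With the ratio pinned down, the budget gives x_1* = m/(p_1 + p_2·(x_2/x_1)) and x_2* = (x_2/x_1)·x_1*.
Numerically x_2/x_1 = 0.21475, so x_1* = 83/(1.96 + 8.5·0.21475) = 21.9265 and x_2* = 0.21475·21.9265 = 4.7087.
At m' = 99.6: x_2* = 5.6505. Change: 5.6505 − 4.7087 = 0.9417.

Δx_2* = 0.9417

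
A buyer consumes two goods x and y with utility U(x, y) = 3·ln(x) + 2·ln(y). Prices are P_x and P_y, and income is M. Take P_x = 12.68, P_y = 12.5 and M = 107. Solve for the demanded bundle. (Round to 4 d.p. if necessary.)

x* = 5.0631, y* = 3.424

At P_x=12.68, P_y=12.5, M=107: x* = 0.6·107/12.68 = 5.0631, y* = 3.424.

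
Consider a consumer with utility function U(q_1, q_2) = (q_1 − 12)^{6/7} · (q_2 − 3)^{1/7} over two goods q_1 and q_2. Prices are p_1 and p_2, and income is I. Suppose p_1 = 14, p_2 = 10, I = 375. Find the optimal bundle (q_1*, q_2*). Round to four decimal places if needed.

After buying the subsistence bundle (12, 3), a share 6/7 of the remaining income goes to q_1: q_1* = 12 + 6/7·(I − 12p_1 − 3p_2)/p_1.
Discretionary income = 375 − 12·14 − 3·10 = 177; q_1* = 12 + 6/7·177/14 = 22.8367; q_2* = 3 + 1/7·177/10 = 5.5286.

q_1* = 22.8367, q_2* = 5.5286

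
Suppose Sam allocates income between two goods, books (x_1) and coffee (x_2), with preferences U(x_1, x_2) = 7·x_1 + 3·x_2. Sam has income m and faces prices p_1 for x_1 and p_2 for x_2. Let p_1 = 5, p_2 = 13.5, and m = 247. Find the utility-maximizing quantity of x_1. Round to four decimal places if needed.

x_1* = 49.4

Perfect substitutes: compare marginal utility per dollar. 7/p_1 vs 3/p_2 → 1.4 vs 0.2222.
x_1 gives more utility per dollar, so spend all income on x_1: x_1* = m/p_1, x_2* = 0.
Numerically: x_1* = 49.4, x_2* = 0.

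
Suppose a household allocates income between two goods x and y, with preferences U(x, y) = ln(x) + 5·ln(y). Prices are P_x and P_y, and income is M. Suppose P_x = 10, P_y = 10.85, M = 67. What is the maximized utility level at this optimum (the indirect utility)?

The MRS is (1/5)·y/x. Set MRS = P_x/P_y.
So P_y·y = 5·P_x·x; combined with the budget, a share 1/6 of income goes to x.
Demand: x*(P_x,P_y,M) = 1/6·M/P_x and y* = 5/6·M/P_y.
At P_x=10, P_y=10.85, M=67: x* = 1/6·67/10 = 1.1167, y* = 5.1459.
Utility at the optimum: U(1.1167, 5.1459) = 8.3014.

V = 8.3014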